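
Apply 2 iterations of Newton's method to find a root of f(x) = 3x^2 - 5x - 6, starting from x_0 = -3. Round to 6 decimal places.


Newton's method: x_(n+1) = x_n - f(x_n)/f'(x_n)
f(x) = 3x^2 - 5x - 6
f'(x) = 6x - 5

Iteration 1:
  f(-3.000000) = 36.000000
  f'(-3.000000) = -23.000000
  x_1 = -3.000000 - (36.000000)/(-23.000000) = -1.434783

Iteration 2:
  f(-1.434783) = 7.349716
  f'(-1.434783) = -13.608696
  x_2 = -1.434783 - (7.349716)/(-13.608696) = -0.894708

x_2 = -0.894708


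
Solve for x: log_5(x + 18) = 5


Convert to exponential form: x + 18 = 5^5 = 3125
x = 3125 - 18 = 3107
Check: log_5(3107 + 18) = log_5(3125) = log_5(3125) = 5 ✓

x = 3107


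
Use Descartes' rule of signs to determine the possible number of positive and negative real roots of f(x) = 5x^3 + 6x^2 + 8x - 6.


Descartes' rule of signs:

For positive roots, count sign changes in f(x) = 5x^3 + 6x^2 + 8x - 6:
Signs of coefficients: +, +, +, -
Number of sign changes: 1
Possible positive real roots: 1

For negative roots, examine f(-x) = -5x^3 + 6x^2 - 8x - 6:
Signs of coefficients: -, +, -, -
Number of sign changes: 2
Possible negative real roots: 2, 0

Positive roots: 1; Negative roots: 2 or 0


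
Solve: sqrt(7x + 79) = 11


Square both sides: 7x + 79 = 11^2 = 121
7x = 121 - 79 = 42
x = 6
Check: sqrt(7*6 + 79) = sqrt(121) = 11 ✓

x = 6


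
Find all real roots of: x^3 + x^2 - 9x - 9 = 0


Let p(x) = x^3 + x^2 - 9x - 9. By the rational root theorem (leading coefficient 1), any rational root is an integer divisor of 9: try ±1, ±2, ... in turn.
Test x = 1: value = -16 ≠ 0.
Test x = -1: value = 0 ✓, so (x + 1) is a factor.
Synthetic division by (x + 1): bring down 1; 1(-1) + 1 = 0; 0(-1) - 9 = -9; (-9)(-1) - 9 = 0 → quotient x^2 - 9, remainder 0.
Solve the quadratic x^2 - 9 = 0: discriminant = 0^2 - 4(1)(-9) = 0 + 36 = 36.
sqrt(36) = 6, so x = (0 ± 6)/2: x = 3 or x = -3.

x = -3, x = -1, x = 3


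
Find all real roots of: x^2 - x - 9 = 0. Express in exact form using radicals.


Using the quadratic formula: x = (-b ± sqrt(b^2 - 4ac)) / (2a)
Here a = 1, b = -1, c = -9
Discriminant = b^2 - 4ac = (-1)^2 - 4(1)(-9) = 1 + 36 = 37
Since discriminant = 37 > 0, there are two real roots.
x = (1 ± sqrt(37)) / 2
Numerically: x ≈ 3.5414 or x ≈ -2.5414

x = (1 + sqrt(37)) / 2 or x = (1 - sqrt(37)) / 2


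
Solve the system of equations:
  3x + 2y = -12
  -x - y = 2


Using Cramer's rule:
Determinant D = (3)(-1) - (-1)(2) = -3 + 2 = -1
Dx = (-12)(-1) - (2)(2) = 12 - 4 = 8
Dy = (3)(2) - (-1)(-12) = 6 - 12 = -6
x = Dx/D = 8/-1 = -8
y = Dy/D = -6/-1 = 6

x = -8, y = 6


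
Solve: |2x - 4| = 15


An absolute value equation |expr| = 15 gives two cases:
Case 1: 2x - 4 = 15
  2x = 19, so x = 19/2
Case 2: 2x - 4 = -15
  2x = -11, so x = -11/2

x = -11/2, x = 19/2


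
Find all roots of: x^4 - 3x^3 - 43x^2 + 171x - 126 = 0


Let p(x) = x^4 - 3x^3 - 43x^2 + 171x - 126. By the rational root theorem (leading coefficient 1), any rational root is an integer divisor of 126: try ±1, ±2, ... in turn.
Test x = 1: value = 0 ✓, so (x - 1) is a factor.
Synthetic division by (x - 1): bring down 1; 1(1) - 3 = -2; (-2)(1) - 43 = -45; (-45)(1) + 171 = 126; 126(1) - 126 = 0 → quotient x^3 - 2x^2 - 45x + 126, remainder 0.
Continue with the quotient x^3 - 2x^2 - 45x + 126 (candidates must divide 126; re-test x = 1 first in case it repeats).
Test x = 1: value = 80 ≠ 0.
Test x = -1: value = 168 ≠ 0.
Test x = 2: value = 36 ≠ 0.
Test x = -2: value = 200 ≠ 0.
Test x = 3: value = 0 ✓, so (x - 3) is a factor.
Synthetic division by (x - 3): bring down 1; 1(3) - 2 = 1; 1(3) - 45 = -42; (-42)(3) + 126 = 0 → quotient x^2 + x - 42, remainder 0.
Solve the quadratic x^2 + x - 42 = 0: discriminant = 1^2 - 4(1)(-42) = 1 + 168 = 169.
sqrt(169) = 13, so x = (-1 ± 13)/2: x = 6 or x = -7.
Collecting all roots found:

x = -7, x = 1, x = 3, x = 6


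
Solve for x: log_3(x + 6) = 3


Convert to exponential form: x + 6 = 3^3 = 27
x = 27 - 6 = 21
Check: log_3(21 + 6) = log_3(27) = log_3(27) = 3 ✓

x = 21


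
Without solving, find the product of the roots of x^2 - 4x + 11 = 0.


By Vieta's formulas for ax^2 + bx + c = 0:
  Sum of roots = -b/a
  Product of roots = c/a

Here a = 1, b = -4, c = 11
Sum = -(-4)/1 = 4
Product = 11/1 = 11

Product = 11


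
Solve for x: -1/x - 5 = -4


Subtract -5 from both sides: -1/x = 1
Multiply both sides by x: -1 = 1 * x
Divide by 1: x = -1

x = -1


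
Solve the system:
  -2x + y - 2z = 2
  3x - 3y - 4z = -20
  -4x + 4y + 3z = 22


Using Cramer's rule. Expand each determinant along the first row.
D  = (-2)*[(-3)*3 - (-4)*4] - 1*[3*3 - (-4)*(-4)] + (-2)*[3*4 - (-3)*(-4)]
  = (-2)*(7) - 1*(-7) + (-2)*(0) = -7
Dx = 2*[(-3)*3 - (-4)*4] - 1*[(-20)*3 - (-4)*22] + (-2)*[(-20)*4 - (-3)*22]
  = 2*(7) - 1*(28) + (-2)*(-14) = 14
Dy = (-2)*[(-20)*3 - (-4)*22] - 2*[3*3 - (-4)*(-4)] + (-2)*[3*22 - (-20)*(-4)]
  = (-2)*(28) - 2*(-7) + (-2)*(-14) = -14
Dz = (-2)*[(-3)*22 - (-20)*4] - 1*[3*22 - (-20)*(-4)] + 2*[3*4 - (-3)*(-4)]
  = (-2)*(14) - 1*(-14) + 2*(0) = -14
x = Dx/D = 14/-7 = -2, y = Dy/D = -14/-7 = 2, z = Dz/D = -14/-7 = 2
Check eq1: (-2)(-2) + (1)(2) + (-2)(2) = 2 = 2 ✓
Check eq2: (3)(-2) + (-3)(2) + (-4)(2) = -20 = -20 ✓
Check eq3: (-4)(-2) + (4)(2) + (3)(2) = 22 = 22 ✓

x = -2, y = 2, z = 2


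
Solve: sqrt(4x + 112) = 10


Square both sides: 4x + 112 = 10^2 = 100
4x = 100 - 112 = -12
x = -3
Check: sqrt(4*(-3) + 112) = sqrt(100) = 10 ✓

x = -3


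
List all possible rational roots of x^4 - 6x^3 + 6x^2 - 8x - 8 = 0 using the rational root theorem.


Rational root theorem: possible roots are ±p/q where:
  p divides the constant term (-8): p ∈ {1, 2, 4, 8}
  q divides the leading coefficient (1): q ∈ {1}

All possible rational roots: -8, -4, -2, -1, 1, 2, 4, 8

-8, -4, -2, -1, 1, 2, 4, 8


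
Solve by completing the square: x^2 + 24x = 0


Start: x^2 + 24x + 0 = 0
Move constant: x^2 + 24x = 0
Half of 24 is 12, squared is 144
Add 144 to both sides: x^2 + 24x + 144 = 144
(x + 12)^2 = 144
x + 12 = ±12
x = -12 + 12 = 0 or x = -12 - 12 = -24

x = -24, x = 0


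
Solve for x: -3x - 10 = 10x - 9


Starting with: -3x - 10 = 10x - 9
Move all x terms to left: (-3 - 10)x = -9 + 10
Simplify: -13x = 1
Divide both sides by -13: x = -1/13

x = -1/13


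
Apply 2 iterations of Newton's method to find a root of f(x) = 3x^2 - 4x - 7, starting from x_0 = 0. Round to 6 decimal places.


Newton's method: x_(n+1) = x_n - f(x_n)/f'(x_n)
f(x) = 3x^2 - 4x - 7
f'(x) = 6x - 4

Iteration 1:
  f(0.000000) = -7.000000
  f'(0.000000) = -4.000000
  x_1 = 0.000000 - (-7.000000)/(-4.000000) = -1.750000

Iteration 2:
  f(-1.750000) = 9.187500
  f'(-1.750000) = -14.500000
  x_2 = -1.750000 - (9.187500)/(-14.500000) = -1.116379

x_2 = -1.116379


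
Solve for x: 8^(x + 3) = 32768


Express both sides with the same base.
32768 = 8^5
Since the bases match, equate exponents: x + 3 = 5
So x = 5 - (3) = 2

x = 2


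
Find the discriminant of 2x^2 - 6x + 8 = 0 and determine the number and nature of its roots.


For ax^2 + bx + c = 0, discriminant D = b^2 - 4ac
Here a = 2, b = -6, c = 8
D = (-6)^2 - 4(2)(8) = 36 - 64 = -28

D = -28 < 0
The equation has no real roots (2 complex conjugate roots).

Discriminant = -28, no real roots (2 complex conjugate roots)


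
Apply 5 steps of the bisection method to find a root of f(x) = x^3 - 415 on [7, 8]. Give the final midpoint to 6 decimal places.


f(x) = x^3 - 415
f(7) = -72 < 0
f(8) = 97 > 0

Step 1: midpoint = (7.000000 + 8.000000)/2 = 7.500000
  f(7.500000) = 6.875000
  f(mid) > 0, so root is in [7.000000, 7.500000]

Step 2: midpoint = (7.000000 + 7.500000)/2 = 7.250000
  f(7.250000) = -33.921875
  f(mid) < 0, so root is in [7.250000, 7.500000]

Step 3: midpoint = (7.250000 + 7.500000)/2 = 7.375000
  f(7.375000) = -13.869141
  f(mid) < 0, so root is in [7.375000, 7.500000]

Step 4: midpoint = (7.375000 + 7.500000)/2 = 7.437500
  f(7.437500) = -3.584229
  f(mid) < 0, so root is in [7.437500, 7.500000]

Step 5: midpoint = (7.437500 + 7.500000)/2 = 7.468750
  f(7.468750) = 1.623505
  f(mid) > 0, so root is in [7.437500, 7.468750]

midpoint = 7.468750


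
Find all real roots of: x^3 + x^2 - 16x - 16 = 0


Let p(x) = x^3 + x^2 - 16x - 16. By the rational root theorem (leading coefficient 1), any rational root is an integer divisor of 16: try ±1, ±2, ... in turn.
Test x = 1: value = -30 ≠ 0.
Test x = -1: value = 0 ✓, so (x + 1) is a factor.
Synthetic division by (x + 1): bring down 1; 1(-1) + 1 = 0; 0(-1) - 16 = -16; (-16)(-1) - 16 = 0 → quotient x^2 - 16, remainder 0.
Solve the quadratic x^2 - 16 = 0: discriminant = 0^2 - 4(1)(-16) = 0 + 64 = 64.
sqrt(64) = 8, so x = (0 ± 8)/2: x = 4 or x = -4.

x = -4, x = -1, x = 4


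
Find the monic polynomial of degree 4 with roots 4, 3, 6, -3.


A monic polynomial with roots 4, 3, 6, -3 is:
p(x) = (x - 4)(x - 3)(x - 6)(x + 3)
After multiplying by (x - 4): x - 4
After multiplying by (x - 3): x^2 - 7x + 12
After multiplying by (x - 6): x^3 - 13x^2 + 54x - 72
After multiplying by (x + 3): x^4 - 10x^3 + 15x^2 + 90x - 216

x^4 - 10x^3 + 15x^2 + 90x - 216


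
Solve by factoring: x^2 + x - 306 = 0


We need two numbers that multiply to -306 and add to 1.
Those numbers are -17 and 18 (since (-17) * 18 = -306 and (-17) + 18 = 1).
So x^2 + x - 306 = (x - 17)(x + 18) = 0
Setting each factor to zero: x = 17 or x = -18

x = -18, x = 17


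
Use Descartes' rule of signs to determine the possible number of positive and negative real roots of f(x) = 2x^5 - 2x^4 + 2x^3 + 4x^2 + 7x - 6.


Descartes' rule of signs:

For positive roots, count sign changes in f(x) = 2x^5 - 2x^4 + 2x^3 + 4x^2 + 7x - 6:
Signs of coefficients: +, -, +, +, +, -
Number of sign changes: 3
Possible positive real roots: 3, 1

For negative roots, examine f(-x) = -2x^5 - 2x^4 - 2x^3 + 4x^2 - 7x - 6:
Signs of coefficients: -, -, -, +, -, -
Number of sign changes: 2
Possible negative real roots: 2, 0

Positive roots: 3 or 1; Negative roots: 2 or 0


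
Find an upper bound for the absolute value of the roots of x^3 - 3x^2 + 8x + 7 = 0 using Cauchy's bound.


Cauchy's bound: all roots r satisfy |r| <= 1 + max(|a_i/a_n|) for i = 0,...,n-1
where a_n is the leading coefficient.

Coefficients: [1, -3, 8, 7]
Leading coefficient a_n = 1
Ratios |a_i/a_n|: 3, 8, 7
Maximum ratio: 8
Cauchy's bound: |r| <= 1 + 8 = 9

Upper bound = 9


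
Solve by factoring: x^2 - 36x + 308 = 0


We need two numbers that multiply to 308 and add to -36.
Those numbers are -14 and -22 (since (-14) * (-22) = 308 and (-14) + (-22) = -36).
So x^2 - 36x + 308 = (x - 14)(x - 22) = 0
Setting each factor to zero: x = 14 or x = 22

x = 14, x = 22


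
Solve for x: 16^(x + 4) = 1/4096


Express both sides with the same base.
1/4096 = 16^(-3)
Since the bases match, equate exponents: x + 4 = -3
So x = -3 - (4) = -7

x = -7


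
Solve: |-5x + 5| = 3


An absolute value equation |expr| = 3 gives two cases:
Case 1: -5x + 5 = 3
  -5x = -2, so x = 2/5
Case 2: -5x + 5 = -3
  -5x = -8, so x = 8/5

x = 2/5, x = 8/5


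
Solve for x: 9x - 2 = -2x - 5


Starting with: 9x - 2 = -2x - 5
Move all x terms to left: (9 + 2)x = -5 + 2
Simplify: 11x = -3
Divide both sides by 11: x = -3/11

x = -3/11


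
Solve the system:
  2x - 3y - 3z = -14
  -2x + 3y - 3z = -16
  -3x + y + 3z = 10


Using Cramer's rule. Expand each determinant along the first row.
D  = 2*[3*3 - (-3)*1] - (-3)*[(-2)*3 - (-3)*(-3)] + (-3)*[(-2)*1 - 3*(-3)]
  = 2*(12) - (-3)*(-15) + (-3)*(7) = -42
Dx = (-14)*[3*3 - (-3)*1] - (-3)*[(-16)*3 - (-3)*10] + (-3)*[(-16)*1 - 3*10]
  = (-14)*(12) - (-3)*(-18) + (-3)*(-46) = -84
Dy = 2*[(-16)*3 - (-3)*10] - (-14)*[(-2)*3 - (-3)*(-3)] + (-3)*[(-2)*10 - (-16)*(-3)]
  = 2*(-18) - (-14)*(-15) + (-3)*(-68) = -42
Dz = 2*[3*10 - (-16)*1] - (-3)*[(-2)*10 - (-16)*(-3)] + (-14)*[(-2)*1 - 3*(-3)]
  = 2*(46) - (-3)*(-68) + (-14)*(7) = -210
x = Dx/D = -84/-42 = 2, y = Dy/D = -42/-42 = 1, z = Dz/D = -210/-42 = 5
Check eq1: (2)(2) + (-3)(1) + (-3)(5) = -14 = -14 ✓
Check eq2: (-2)(2) + (3)(1) + (-3)(5) = -16 = -16 ✓
Check eq3: (-3)(2) + (1)(1) + (3)(5) = 10 = 10 ✓

x = 2, y = 1, z = 5


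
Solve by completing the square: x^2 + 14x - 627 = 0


Start: x^2 + 14x - 627 = 0
Move constant: x^2 + 14x = 627
Half of 14 is 7, squared is 49
Add 49 to both sides: x^2 + 14x + 49 = 676
(x + 7)^2 = 676
x + 7 = ±26
x = -7 + 26 = 19 or x = -7 - 26 = -33

x = -33, x = 19


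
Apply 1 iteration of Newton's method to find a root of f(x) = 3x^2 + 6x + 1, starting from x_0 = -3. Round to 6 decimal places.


Newton's method: x_(n+1) = x_n - f(x_n)/f'(x_n)
f(x) = 3x^2 + 6x + 1
f'(x) = 6x + 6

Iteration 1:
  f(-3.000000) = 10.000000
  f'(-3.000000) = -12.000000
  x_1 = -3.000000 - (10.000000)/(-12.000000) = -2.166667

x_1 = -2.166667


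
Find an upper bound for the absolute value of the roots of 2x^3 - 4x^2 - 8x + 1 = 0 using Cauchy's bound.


Cauchy's bound: all roots r satisfy |r| <= 1 + max(|a_i/a_n|) for i = 0,...,n-1
where a_n is the leading coefficient.

Coefficients: [2, -4, -8, 1]
Leading coefficient a_n = 2
Ratios |a_i/a_n|: 2, 4, 1/2
Maximum ratio: 4
Cauchy's bound: |r| <= 1 + 4 = 5

Upper bound = 5


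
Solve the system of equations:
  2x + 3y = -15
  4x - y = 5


Using Cramer's rule:
Determinant D = (2)(-1) - (4)(3) = -2 - 12 = -14
Dx = (-15)(-1) - (5)(3) = 15 - 15 = 0
Dy = (2)(5) - (4)(-15) = 10 + 60 = 70
x = Dx/D = 0/-14 = 0
y = Dy/D = 70/-14 = -5

x = 0, y = -5


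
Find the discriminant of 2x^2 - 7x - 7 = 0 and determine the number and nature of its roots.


For ax^2 + bx + c = 0, discriminant D = b^2 - 4ac
Here a = 2, b = -7, c = -7
D = (-7)^2 - 4(2)(-7) = 49 + 56 = 105

D = 105 > 0 but not a perfect square
The equation has 2 distinct real irrational roots.

Discriminant = 105, 2 distinct real irrational roots


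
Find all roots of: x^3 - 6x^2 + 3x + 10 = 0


Let p(x) = x^3 - 6x^2 + 3x + 10. By the rational root theorem (leading coefficient 1), any rational root is an integer divisor of 10: try ±1, ±2, ... in turn.
Test x = 1: value = 8 ≠ 0.
Test x = -1: value = 0 ✓, so (x + 1) is a factor.
Synthetic division by (x + 1): bring down 1; 1(-1) - 6 = -7; (-7)(-1) + 3 = 10; 10(-1) + 10 = 0 → quotient x^2 - 7x + 10, remainder 0.
Solve the quadratic x^2 - 7x + 10 = 0: discriminant = (-7)^2 - 4(1)(10) = 49 - 40 = 9.
sqrt(9) = 3, so x = (7 ± 3)/2: x = 5 or x = 2.
Collecting all roots found:

x = -1, x = 2, x = 5


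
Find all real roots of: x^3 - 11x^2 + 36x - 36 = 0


Let p(x) = x^3 - 11x^2 + 36x - 36. By the rational root theorem (leading coefficient 1), any rational root is an integer divisor of 36: try ±1, ±2, ... in turn.
Test x = 1: value = -10 ≠ 0.
Test x = -1: value = -84 ≠ 0.
Test x = 2: value = 0 ✓, so (x - 2) is a factor.
Synthetic division by (x - 2): bring down 1; 1(2) - 11 = -9; (-9)(2) + 36 = 18; 18(2) - 36 = 0 → quotient x^2 - 9x + 18, remainder 0.
Solve the quadratic x^2 - 9x + 18 = 0: discriminant = (-9)^2 - 4(1)(18) = 81 - 72 = 9.
sqrt(9) = 3, so x = (9 ± 3)/2: x = 6 or x = 3.

x = 2, x = 3, x = 6


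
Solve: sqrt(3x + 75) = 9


Square both sides: 3x + 75 = 9^2 = 81
3x = 81 - 75 = 6
x = 2
Check: sqrt(3*2 + 75) = sqrt(81) = 9 ✓

x = 2


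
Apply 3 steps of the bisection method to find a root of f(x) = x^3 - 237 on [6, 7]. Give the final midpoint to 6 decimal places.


f(x) = x^3 - 237
f(6) = -21 < 0
f(7) = 106 > 0

Step 1: midpoint = (6.000000 + 7.000000)/2 = 6.500000
  f(6.500000) = 37.625000
  f(mid) > 0, so root is in [6.000000, 6.500000]

Step 2: midpoint = (6.000000 + 6.500000)/2 = 6.250000
  f(6.250000) = 7.140625
  f(mid) > 0, so root is in [6.000000, 6.250000]

Step 3: midpoint = (6.000000 + 6.250000)/2 = 6.125000
  f(6.125000) = -7.216797
  f(mid) < 0, so root is in [6.125000, 6.250000]

midpoint = 6.125000


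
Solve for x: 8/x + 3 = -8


Subtract 3 from both sides: 8/x = -11
Multiply both sides by x: 8 = -11 * x
Divide by -11: x = -8/11

x = -8/11


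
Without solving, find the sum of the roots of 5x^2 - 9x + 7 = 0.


By Vieta's formulas for ax^2 + bx + c = 0:
  Sum of roots = -b/a
  Product of roots = c/a

Here a = 5, b = -9, c = 7
Sum = -(-9)/5 = 9/5
Product = 7/5 = 7/5

Sum = 9/5


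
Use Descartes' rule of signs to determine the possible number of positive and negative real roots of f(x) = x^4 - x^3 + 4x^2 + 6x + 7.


Descartes' rule of signs:

For positive roots, count sign changes in f(x) = x^4 - x^3 + 4x^2 + 6x + 7:
Signs of coefficients: +, -, +, +, +
Number of sign changes: 2
Possible positive real roots: 2, 0

For negative roots, examine f(-x) = x^4 + x^3 + 4x^2 - 6x + 7:
Signs of coefficients: +, +, +, -, +
Number of sign changes: 2
Possible negative real roots: 2, 0

Positive roots: 2 or 0; Negative roots: 2 or 0


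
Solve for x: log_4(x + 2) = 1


Convert to exponential form: x + 2 = 4^1 = 4
x = 4 - 2 = 2
Check: log_4(2 + 2) = log_4(4) = log_4(4) = 1 ✓

x = 2


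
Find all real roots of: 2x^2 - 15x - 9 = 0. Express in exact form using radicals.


Using the quadratic formula: x = (-b ± sqrt(b^2 - 4ac)) / (2a)
Here a = 2, b = -15, c = -9
Discriminant = b^2 - 4ac = (-15)^2 - 4(2)(-9) = 225 + 72 = 297
Since discriminant = 297 > 0, there are two real roots.
x = (15 ± 3*sqrt(33)) / 4
Numerically: x ≈ 8.0584 or x ≈ -0.5584

x = (15 + 3*sqrt(33)) / 4 or x = (15 - 3*sqrt(33)) / 4


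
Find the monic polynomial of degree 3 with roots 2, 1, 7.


A monic polynomial with roots 2, 1, 7 is:
p(x) = (x - 2)(x - 1)(x - 7)
After multiplying by (x - 2): x - 2
After multiplying by (x - 1): x^2 - 3x + 2
After multiplying by (x - 7): x^3 - 10x^2 + 23x - 14

x^3 - 10x^2 + 23x - 14


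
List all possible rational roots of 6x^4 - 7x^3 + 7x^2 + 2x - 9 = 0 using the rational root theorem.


Rational root theorem: possible roots are ±p/q where:
  p divides the constant term (-9): p ∈ {1, 3, 9}
  q divides the leading coefficient (6): q ∈ {1, 2, 3, 6}

All possible rational roots: -9, -9/2, -3, -3/2, -1, -1/2, -1/3, -1/6, 1/6, 1/3, 1/2, 1, 3/2, 3, 9/2, 9

-9, -9/2, -3, -3/2, -1, -1/2, -1/3, -1/6, 1/6, 1/3, 1/2, 1, 3/2, 3, 9/2, 9


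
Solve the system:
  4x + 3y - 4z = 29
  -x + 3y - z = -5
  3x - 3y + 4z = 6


Using Cramer's rule. Expand each determinant along the first row.
D  = 4*[3*4 - (-1)*(-3)] - 3*[(-1)*4 - (-1)*3] + (-4)*[(-1)*(-3) - 3*3]
  = 4*(9) - 3*(-1) + (-4)*(-6) = 63
Dx = 29*[3*4 - (-1)*(-3)] - 3*[(-5)*4 - (-1)*6] + (-4)*[(-5)*(-3) - 3*6]
  = 29*(9) - 3*(-14) + (-4)*(-3) = 315
Dy = 4*[(-5)*4 - (-1)*6] - 29*[(-1)*4 - (-1)*3] + (-4)*[(-1)*6 - (-5)*3]
  = 4*(-14) - 29*(-1) + (-4)*(9) = -63
Dz = 4*[3*6 - (-5)*(-3)] - 3*[(-1)*6 - (-5)*3] + 29*[(-1)*(-3) - 3*3]
  = 4*(3) - 3*(9) + 29*(-6) = -189
x = Dx/D = 315/63 = 5, y = Dy/D = -63/63 = -1, z = Dz/D = -189/63 = -3
Check eq1: (4)(5) + (3)(-1) + (-4)(-3) = 29 = 29 ✓
Check eq2: (-1)(5) + (3)(-1) + (-1)(-3) = -5 = -5 ✓
Check eq3: (3)(5) + (-3)(-1) + (4)(-3) = 6 = 6 ✓

x = 5, y = -1, z = -3


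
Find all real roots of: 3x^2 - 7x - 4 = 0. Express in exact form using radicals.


Using the quadratic formula: x = (-b ± sqrt(b^2 - 4ac)) / (2a)
Here a = 3, b = -7, c = -4
Discriminant = b^2 - 4ac = (-7)^2 - 4(3)(-4) = 49 + 48 = 97
Since discriminant = 97 > 0, there are two real roots.
x = (7 ± sqrt(97)) / 6
Numerically: x ≈ 2.8081 or x ≈ -0.4748

x = (7 + sqrt(97)) / 6 or x = (7 - sqrt(97)) / 6


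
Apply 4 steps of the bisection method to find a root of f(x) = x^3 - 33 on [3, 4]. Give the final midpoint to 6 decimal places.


f(x) = x^3 - 33
f(3) = -6 < 0
f(4) = 31 > 0

Step 1: midpoint = (3.000000 + 4.000000)/2 = 3.500000
  f(3.500000) = 9.875000
  f(mid) > 0, so root is in [3.000000, 3.500000]

Step 2: midpoint = (3.000000 + 3.500000)/2 = 3.250000
  f(3.250000) = 1.328125
  f(mid) > 0, so root is in [3.000000, 3.250000]

Step 3: midpoint = (3.000000 + 3.250000)/2 = 3.125000
  f(3.125000) = -2.482422
  f(mid) < 0, so root is in [3.125000, 3.250000]

Step 4: midpoint = (3.125000 + 3.250000)/2 = 3.187500
  f(3.187500) = -0.614502
  f(mid) < 0, so root is in [3.187500, 3.250000]

midpoint = 3.187500


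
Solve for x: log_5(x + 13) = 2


Convert to exponential form: x + 13 = 5^2 = 25
x = 25 - 13 = 12
Check: log_5(12 + 13) = log_5(25) = log_5(25) = 2 ✓

x = 12


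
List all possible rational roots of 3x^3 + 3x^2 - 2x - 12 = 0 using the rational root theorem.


Rational root theorem: possible roots are ±p/q where:
  p divides the constant term (-12): p ∈ {1, 2, 3, 4, 6, 12}
  q divides the leading coefficient (3): q ∈ {1, 3}

All possible rational roots: -12, -6, -4, -3, -2, -4/3, -1, -2/3, -1/3, 1/3, 2/3, 1, 4/3, 2, 3, 4, 6, 12

-12, -6, -4, -3, -2, -4/3, -1, -2/3, -1/3, 1/3, 2/3, 1, 4/3, 2, 3, 4, 6, 12


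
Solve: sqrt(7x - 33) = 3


Square both sides: 7x - 33 = 3^2 = 9
7x = 9 + 33 = 42
x = 6
Check: sqrt(7*6 - 33) = sqrt(9) = 3 ✓

x = 6


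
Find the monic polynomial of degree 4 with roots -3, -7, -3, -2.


A monic polynomial with roots -3, -7, -3, -2 is:
p(x) = (x + 3)(x + 7)(x + 3)(x + 2)
After multiplying by (x + 3): x + 3
After multiplying by (x + 7): x^2 + 10x + 21
After multiplying by (x + 3): x^3 + 13x^2 + 51x + 63
After multiplying by (x + 2): x^4 + 15x^3 + 77x^2 + 165x + 126

x^4 + 15x^3 + 77x^2 + 165x + 126


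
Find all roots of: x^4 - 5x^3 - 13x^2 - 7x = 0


The constant term is 0, so x = 0 is a root. Factor out x:
  x^3 - 5x^2 - 13x - 7 = 0
Let p(x) = x^3 - 5x^2 - 13x - 7. By the rational root theorem (leading coefficient 1), any rational root is an integer divisor of 7: try ±1, ±2, ... in turn.
Test x = 1: value = -24 ≠ 0.
Test x = -1: value = 0 ✓, so (x + 1) is a factor.
Synthetic division by (x + 1): bring down 1; 1(-1) - 5 = -6; (-6)(-1) - 13 = -7; (-7)(-1) - 7 = 0 → quotient x^2 - 6x - 7, remainder 0.
Solve the quadratic x^2 - 6x - 7 = 0: discriminant = (-6)^2 - 4(1)(-7) = 36 + 28 = 64.
sqrt(64) = 8, so x = (6 ± 8)/2: x = 7 or x = -1.
Collecting all roots found:

x = -1 (multiplicity 2), x = 0, x = 7


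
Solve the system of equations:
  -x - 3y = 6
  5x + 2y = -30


Using Cramer's rule:
Determinant D = (-1)(2) - (5)(-3) = -2 + 15 = 13
Dx = (6)(2) - (-30)(-3) = 12 - 90 = -78
Dy = (-1)(-30) - (5)(6) = 30 - 30 = 0
x = Dx/D = -78/13 = -6
y = Dy/D = 0/13 = 0

x = -6, y = 0


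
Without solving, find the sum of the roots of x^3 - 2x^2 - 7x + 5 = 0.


By Vieta's formulas for x^3 + bx^2 + cx + d = 0:
  r1 + r2 + r3 = -b/a = 2
  r1*r2 + r1*r3 + r2*r3 = c/a = -7
  r1*r2*r3 = -d/a = -5


Sum = 2


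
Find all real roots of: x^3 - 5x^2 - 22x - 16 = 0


Let p(x) = x^3 - 5x^2 - 22x - 16. By the rational root theorem (leading coefficient 1), any rational root is an integer divisor of 16: try ±1, ±2, ... in turn.
Test x = 1: value = -42 ≠ 0.
Test x = -1: value = 0 ✓, so (x + 1) is a factor.
Synthetic division by (x + 1): bring down 1; 1(-1) - 5 = -6; (-6)(-1) - 22 = -16; (-16)(-1) - 16 = 0 → quotient x^2 - 6x - 16, remainder 0.
Solve the quadratic x^2 - 6x - 16 = 0: discriminant = (-6)^2 - 4(1)(-16) = 36 + 64 = 100.
sqrt(100) = 10, so x = (6 ± 10)/2: x = 8 or x = -2.

x = -2, x = -1, x = 8


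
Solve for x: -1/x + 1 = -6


Subtract 1 from both sides: -1/x = -7
Multiply both sides by x: -1 = -7 * x
Divide by -7: x = 1/7

x = 1/7


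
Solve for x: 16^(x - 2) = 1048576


Express both sides with the same base.
1048576 = 16^5
Since the bases match, equate exponents: x - 2 = 5
So x = 5 - (-2) = 7

x = 7


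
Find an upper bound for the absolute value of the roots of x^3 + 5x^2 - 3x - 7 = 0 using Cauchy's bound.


Cauchy's bound: all roots r satisfy |r| <= 1 + max(|a_i/a_n|) for i = 0,...,n-1
where a_n is the leading coefficient.

Coefficients: [1, 5, -3, -7]
Leading coefficient a_n = 1
Ratios |a_i/a_n|: 5, 3, 7
Maximum ratio: 7
Cauchy's bound: |r| <= 1 + 7 = 8

Upper bound = 8


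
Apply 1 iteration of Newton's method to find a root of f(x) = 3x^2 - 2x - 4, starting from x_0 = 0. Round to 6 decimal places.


Newton's method: x_(n+1) = x_n - f(x_n)/f'(x_n)
f(x) = 3x^2 - 2x - 4
f'(x) = 6x - 2

Iteration 1:
  f(0.000000) = -4.000000
  f'(0.000000) = -2.000000
  x_1 = 0.000000 - (-4.000000)/(-2.000000) = -2.000000

x_1 = -2.000000


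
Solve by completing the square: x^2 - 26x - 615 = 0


Start: x^2 - 26x - 615 = 0
Move constant: x^2 - 26x = 615
Half of -26 is -13, squared is 169
Add 169 to both sides: x^2 - 26x + 169 = 784
(x - 13)^2 = 784
x - 13 = ±28
x = 13 + 28 = 41 or x = 13 - 28 = -15

x = -15, x = 41


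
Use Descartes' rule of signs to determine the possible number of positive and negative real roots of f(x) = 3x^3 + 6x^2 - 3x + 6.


Descartes' rule of signs:

For positive roots, count sign changes in f(x) = 3x^3 + 6x^2 - 3x + 6:
Signs of coefficients: +, +, -, +
Number of sign changes: 2
Possible positive real roots: 2, 0

For negative roots, examine f(-x) = -3x^3 + 6x^2 + 3x + 6:
Signs of coefficients: -, +, +, +
Number of sign changes: 1
Possible negative real roots: 1

Positive roots: 2 or 0; Negative roots: 1


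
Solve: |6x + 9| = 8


An absolute value equation |expr| = 8 gives two cases:
Case 1: 6x + 9 = 8
  6x = -1, so x = -1/6
Case 2: 6x + 9 = -8
  6x = -17, so x = -17/6

x = -17/6, x = -1/6


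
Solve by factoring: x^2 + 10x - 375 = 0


We need two numbers that multiply to -375 and add to 10.
Those numbers are 25 and -15 (since 25 * (-15) = -375 and 25 + (-15) = 10).
So x^2 + 10x - 375 = (x + 25)(x - 15) = 0
Setting each factor to zero: x = -25 or x = 15

x = -25, x = 15


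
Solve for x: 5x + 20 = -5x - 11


Starting with: 5x + 20 = -5x - 11
Move all x terms to left: (5 + 5)x = -11 - 20
Simplify: 10x = -31
Divide both sides by 10: x = -31/10

x = -31/10


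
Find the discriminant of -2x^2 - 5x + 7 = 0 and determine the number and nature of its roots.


For ax^2 + bx + c = 0, discriminant D = b^2 - 4ac
Here a = -2, b = -5, c = 7
D = (-5)^2 - 4(-2)(7) = 25 + 56 = 81

D = 81 > 0 and is a perfect square (sqrt = 9)
The equation has 2 distinct real rational roots.

Discriminant = 81, 2 distinct real rational roots


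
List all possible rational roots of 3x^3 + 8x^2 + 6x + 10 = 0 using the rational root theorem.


Rational root theorem: possible roots are ±p/q where:
  p divides the constant term (10): p ∈ {1, 2, 5, 10}
  q divides the leading coefficient (3): q ∈ {1, 3}

All possible rational roots: -10, -5, -10/3, -2, -5/3, -1, -2/3, -1/3, 1/3, 2/3, 1, 5/3, 2, 10/3, 5, 10

-10, -5, -10/3, -2, -5/3, -1, -2/3, -1/3, 1/3, 2/3, 1, 5/3, 2, 10/3, 5, 10


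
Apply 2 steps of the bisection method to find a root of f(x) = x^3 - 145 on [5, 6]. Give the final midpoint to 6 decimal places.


f(x) = x^3 - 145
f(5) = -20 < 0
f(6) = 71 > 0

Step 1: midpoint = (5.000000 + 6.000000)/2 = 5.500000
  f(5.500000) = 21.375000
  f(mid) > 0, so root is in [5.000000, 5.500000]

Step 2: midpoint = (5.000000 + 5.500000)/2 = 5.250000
  f(5.250000) = -0.296875
  f(mid) < 0, so root is in [5.250000, 5.500000]

midpoint = 5.250000


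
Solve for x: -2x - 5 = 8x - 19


Starting with: -2x - 5 = 8x - 19
Move all x terms to left: (-2 - 8)x = -19 + 5
Simplify: -10x = -14
Divide both sides by -10: x = 7/5

x = 7/5


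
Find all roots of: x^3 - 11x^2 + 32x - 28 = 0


Let p(x) = x^3 - 11x^2 + 32x - 28. By the rational root theorem (leading coefficient 1), any rational root is an integer divisor of 28: try ±1, ±2, ... in turn.
Test x = 1: value = -6 ≠ 0.
Test x = -1: value = -72 ≠ 0.
Test x = 2: value = 0 ✓, so (x - 2) is a factor.
Synthetic division by (x - 2): bring down 1; 1(2) - 11 = -9; (-9)(2) + 32 = 14; 14(2) - 28 = 0 → quotient x^2 - 9x + 14, remainder 0.
Solve the quadratic x^2 - 9x + 14 = 0: discriminant = (-9)^2 - 4(1)(14) = 81 - 56 = 25.
sqrt(25) = 5, so x = (9 ± 5)/2: x = 7 or x = 2.
Collecting all roots found:

x = 2 (multiplicity 2), x = 7


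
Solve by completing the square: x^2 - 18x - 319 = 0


Start: x^2 - 18x - 319 = 0
Move constant: x^2 - 18x = 319
Half of -18 is -9, squared is 81
Add 81 to both sides: x^2 - 18x + 81 = 400
(x - 9)^2 = 400
x - 9 = ±20
x = 9 + 20 = 29 or x = 9 - 20 = -11

x = -11, x = 29


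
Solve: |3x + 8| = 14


An absolute value equation |expr| = 14 gives two cases:
Case 1: 3x + 8 = 14
  3x = 6, so x = 2
Case 2: 3x + 8 = -14
  3x = -22, so x = -22/3

x = -22/3, x = 2


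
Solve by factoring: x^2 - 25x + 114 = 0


We need two numbers that multiply to 114 and add to -25.
Those numbers are -6 and -19 (since (-6) * (-19) = 114 and (-6) + (-19) = -25).
So x^2 - 25x + 114 = (x - 6)(x - 19) = 0
Setting each factor to zero: x = 6 or x = 19

x = 6, x = 19


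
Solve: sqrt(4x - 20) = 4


Square both sides: 4x - 20 = 4^2 = 16
4x = 16 + 20 = 36
x = 9
Check: sqrt(4*9 - 20) = sqrt(16) = 4 ✓

x = 9


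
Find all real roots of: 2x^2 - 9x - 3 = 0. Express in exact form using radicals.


Using the quadratic formula: x = (-b ± sqrt(b^2 - 4ac)) / (2a)
Here a = 2, b = -9, c = -3
Discriminant = b^2 - 4ac = (-9)^2 - 4(2)(-3) = 81 + 24 = 105
Since discriminant = 105 > 0, there are two real roots.
x = (9 ± sqrt(105)) / 4
Numerically: x ≈ 4.8117 or x ≈ -0.3117

x = (9 + sqrt(105)) / 4 or x = (9 - sqrt(105)) / 4


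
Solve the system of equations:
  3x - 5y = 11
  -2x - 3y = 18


Using Cramer's rule:
Determinant D = (3)(-3) - (-2)(-5) = -9 - 10 = -19
Dx = (11)(-3) - (18)(-5) = -33 + 90 = 57
Dy = (3)(18) - (-2)(11) = 54 + 22 = 76
x = Dx/D = 57/-19 = -3
y = Dy/D = 76/-19 = -4

x = -3, y = -4


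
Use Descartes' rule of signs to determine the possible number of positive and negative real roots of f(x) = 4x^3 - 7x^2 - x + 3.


Descartes' rule of signs:

For positive roots, count sign changes in f(x) = 4x^3 - 7x^2 - x + 3:
Signs of coefficients: +, -, -, +
Number of sign changes: 2
Possible positive real roots: 2, 0

For negative roots, examine f(-x) = -4x^3 - 7x^2 + x + 3:
Signs of coefficients: -, -, +, +
Number of sign changes: 1
Possible negative real roots: 1

Positive roots: 2 or 0; Negative roots: 1


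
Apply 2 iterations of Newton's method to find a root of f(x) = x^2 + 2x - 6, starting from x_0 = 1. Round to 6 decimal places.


Newton's method: x_(n+1) = x_n - f(x_n)/f'(x_n)
f(x) = x^2 + 2x - 6
f'(x) = 2x + 2

Iteration 1:
  f(1.000000) = -3.000000
  f'(1.000000) = 4.000000
  x_1 = 1.000000 - (-3.000000)/(4.000000) = 1.750000

Iteration 2:
  f(1.750000) = 0.562500
  f'(1.750000) = 5.500000
  x_2 = 1.750000 - (0.562500)/(5.500000) = 1.647727

x_2 = 1.647727


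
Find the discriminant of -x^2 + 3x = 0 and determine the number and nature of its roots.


For ax^2 + bx + c = 0, discriminant D = b^2 - 4ac
Here a = -1, b = 3, c = 0
D = (3)^2 - 4(-1)(0) = 9 - 0 = 9

D = 9 > 0 and is a perfect square (sqrt = 3)
The equation has 2 distinct real rational roots.

Discriminant = 9, 2 distinct real rational roots


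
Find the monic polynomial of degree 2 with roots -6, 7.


A monic polynomial with roots -6, 7 is:
p(x) = (x + 6)(x - 7)
After multiplying by (x + 6): x + 6
After multiplying by (x - 7): x^2 - x - 42

x^2 - x - 42


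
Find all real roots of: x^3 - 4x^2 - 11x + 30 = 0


Let p(x) = x^3 - 4x^2 - 11x + 30. By the rational root theorem (leading coefficient 1), any rational root is an integer divisor of 30: try ±1, ±2, ... in turn.
Test x = 1: value = 16 ≠ 0.
Test x = -1: value = 36 ≠ 0.
Test x = 2: value = 0 ✓, so (x - 2) is a factor.
Synthetic division by (x - 2): bring down 1; 1(2) - 4 = -2; (-2)(2) - 11 = -15; (-15)(2) + 30 = 0 → quotient x^2 - 2x - 15, remainder 0.
Solve the quadratic x^2 - 2x - 15 = 0: discriminant = (-2)^2 - 4(1)(-15) = 4 + 60 = 64.
sqrt(64) = 8, so x = (2 ± 8)/2: x = 5 or x = -3.

x = -3, x = 2, x = 5


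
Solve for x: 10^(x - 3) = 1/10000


Express both sides with the same base.
1/10000 = 10^(-4)
Since the bases match, equate exponents: x - 3 = -4
So x = -4 - (-3) = -1

x = -1


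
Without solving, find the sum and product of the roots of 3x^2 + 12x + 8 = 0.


By Vieta's formulas for ax^2 + bx + c = 0:
  Sum of roots = -b/a
  Product of roots = c/a

Here a = 3, b = 12, c = 8
Sum = -(12)/3 = -4
Product = 8/3 = 8/3

Sum = -4, Product = 8/3


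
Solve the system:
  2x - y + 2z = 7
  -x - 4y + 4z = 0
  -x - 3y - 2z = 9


Using Cramer's rule. Expand each determinant along the first row.
D  = 2*[(-4)*(-2) - 4*(-3)] - (-1)*[(-1)*(-2) - 4*(-1)] + 2*[(-1)*(-3) - (-4)*(-1)]
  = 2*(20) - (-1)*(6) + 2*(-1) = 44
Dx = 7*[(-4)*(-2) - 4*(-3)] - (-1)*[0*(-2) - 4*9] + 2*[0*(-3) - (-4)*9]
  = 7*(20) - (-1)*(-36) + 2*(36) = 176
Dy = 2*[0*(-2) - 4*9] - 7*[(-1)*(-2) - 4*(-1)] + 2*[(-1)*9 - 0*(-1)]
  = 2*(-36) - 7*(6) + 2*(-9) = -132
Dz = 2*[(-4)*9 - 0*(-3)] - (-1)*[(-1)*9 - 0*(-1)] + 7*[(-1)*(-3) - (-4)*(-1)]
  = 2*(-36) - (-1)*(-9) + 7*(-1) = -88
x = Dx/D = 176/44 = 4, y = Dy/D = -132/44 = -3, z = Dz/D = -88/44 = -2
Check eq1: (2)(4) + (-1)(-3) + (2)(-2) = 7 = 7 ✓
Check eq2: (-1)(4) + (-4)(-3) + (4)(-2) = 0 = 0 ✓
Check eq3: (-1)(4) + (-3)(-3) + (-2)(-2) = 9 = 9 ✓

x = 4, y = -3, z = -2


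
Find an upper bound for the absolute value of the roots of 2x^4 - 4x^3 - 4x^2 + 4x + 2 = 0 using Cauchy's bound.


Cauchy's bound: all roots r satisfy |r| <= 1 + max(|a_i/a_n|) for i = 0,...,n-1
where a_n is the leading coefficient.

Coefficients: [2, -4, -4, 4, 2]
Leading coefficient a_n = 2
Ratios |a_i/a_n|: 2, 2, 2, 1
Maximum ratio: 2
Cauchy's bound: |r| <= 1 + 2 = 3

Upper bound = 3


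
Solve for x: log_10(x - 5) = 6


Convert to exponential form: x - 5 = 10^6 = 1000000
x = 1000000 + 5 = 1000005
Check: log_10(1000005 - 5) = log_10(1000000) = log_10(1000000) = 6 ✓

x = 1000005


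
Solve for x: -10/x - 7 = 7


Subtract -7 from both sides: -10/x = 14
Multiply both sides by x: -10 = 14 * x
Divide by 14: x = -5/7

x = -5/7


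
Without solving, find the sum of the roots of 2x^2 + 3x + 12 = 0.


By Vieta's formulas for ax^2 + bx + c = 0:
  Sum of roots = -b/a
  Product of roots = c/a

Here a = 2, b = 3, c = 12
Sum = -(3)/2 = -3/2
Product = 12/2 = 6

Sum = -3/2


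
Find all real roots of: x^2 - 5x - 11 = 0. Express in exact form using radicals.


Using the quadratic formula: x = (-b ± sqrt(b^2 - 4ac)) / (2a)
Here a = 1, b = -5, c = -11
Discriminant = b^2 - 4ac = (-5)^2 - 4(1)(-11) = 25 + 44 = 69
Since discriminant = 69 > 0, there are two real roots.
x = (5 ± sqrt(69)) / 2
Numerically: x ≈ 6.6533 or x ≈ -1.6533

x = (5 + sqrt(69)) / 2 or x = (5 - sqrt(69)) / 2


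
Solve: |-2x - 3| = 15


An absolute value equation |expr| = 15 gives two cases:
Case 1: -2x - 3 = 15
  -2x = 18, so x = -9
Case 2: -2x - 3 = -15
  -2x = -12, so x = 6

x = -9, x = 6


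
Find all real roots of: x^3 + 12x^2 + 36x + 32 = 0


Let p(x) = x^3 + 12x^2 + 36x + 32. By the rational root theorem (leading coefficient 1), any rational root is an integer divisor of 32: try ±1, ±2, ... in turn.
Test x = 1: value = 81 ≠ 0.
Test x = -1: value = 7 ≠ 0.
Test x = 2: value = 160 ≠ 0.
Test x = -2: value = 0 ✓, so (x + 2) is a factor.
Synthetic division by (x + 2): bring down 1; 1(-2) + 12 = 10; 10(-2) + 36 = 16; 16(-2) + 32 = 0 → quotient x^2 + 10x + 16, remainder 0.
Solve the quadratic x^2 + 10x + 16 = 0: discriminant = 10^2 - 4(1)(16) = 100 - 64 = 36.
sqrt(36) = 6, so x = (-10 ± 6)/2: x = -2 or x = -8.

x = -8, x = -2 (multiplicity 2)


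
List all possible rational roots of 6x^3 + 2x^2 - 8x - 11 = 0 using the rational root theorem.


Rational root theorem: possible roots are ±p/q where:
  p divides the constant term (-11): p ∈ {1, 11}
  q divides the leading coefficient (6): q ∈ {1, 2, 3, 6}

All possible rational roots: -11, -11/2, -11/3, -11/6, -1, -1/2, -1/3, -1/6, 1/6, 1/3, 1/2, 1, 11/6, 11/3, 11/2, 11

-11, -11/2, -11/3, -11/6, -1, -1/2, -1/3, -1/6, 1/6, 1/3, 1/2, 1, 11/6, 11/3, 11/2, 11


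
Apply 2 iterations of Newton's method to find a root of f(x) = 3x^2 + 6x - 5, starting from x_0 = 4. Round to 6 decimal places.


Newton's method: x_(n+1) = x_n - f(x_n)/f'(x_n)
f(x) = 3x^2 + 6x - 5
f'(x) = 6x + 6

Iteration 1:
  f(4.000000) = 67.000000
  f'(4.000000) = 30.000000
  x_1 = 4.000000 - (67.000000)/(30.000000) = 1.766667

Iteration 2:
  f(1.766667) = 14.963333
  f'(1.766667) = 16.600000
  x_2 = 1.766667 - (14.963333)/(16.600000) = 0.865261

x_2 = 0.865261


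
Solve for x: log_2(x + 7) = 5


Convert to exponential form: x + 7 = 2^5 = 32
x = 32 - 7 = 25
Check: log_2(25 + 7) = log_2(32) = log_2(32) = 5 ✓

x = 25


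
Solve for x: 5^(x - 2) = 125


Express both sides with the same base.
125 = 5^3
Since the bases match, equate exponents: x - 2 = 3
So x = 3 - (-2) = 5

x = 5


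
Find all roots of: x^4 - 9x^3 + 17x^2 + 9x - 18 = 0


Let p(x) = x^4 - 9x^3 + 17x^2 + 9x - 18. By the rational root theorem (leading coefficient 1), any rational root is an integer divisor of 18: try ±1, ±2, ... in turn.
Test x = 1: value = 0 ✓, so (x - 1) is a factor.
Synthetic division by (x - 1): bring down 1; 1(1) - 9 = -8; (-8)(1) + 17 = 9; 9(1) + 9 = 18; 18(1) - 18 = 0 → quotient x^3 - 8x^2 + 9x + 18, remainder 0.
Continue with the quotient x^3 - 8x^2 + 9x + 18 (candidates must divide 18; re-test x = 1 first in case it repeats).
Test x = 1: value = 20 ≠ 0.
Test x = -1: value = 0 ✓, so (x + 1) is a factor.
Synthetic division by (x + 1): bring down 1; 1(-1) - 8 = -9; (-9)(-1) + 9 = 18; 18(-1) + 18 = 0 → quotient x^2 - 9x + 18, remainder 0.
Solve the quadratic x^2 - 9x + 18 = 0: discriminant = (-9)^2 - 4(1)(18) = 81 - 72 = 9.
sqrt(9) = 3, so x = (9 ± 3)/2: x = 6 or x = 3.
Collecting all roots found:

x = -1, x = 1, x = 3, x = 6


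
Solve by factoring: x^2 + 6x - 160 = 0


We need two numbers that multiply to -160 and add to 6.
Those numbers are 16 and -10 (since 16 * (-10) = -160 and 16 + (-10) = 6).
So x^2 + 6x - 160 = (x + 16)(x - 10) = 0
Setting each factor to zero: x = -16 or x = 10

x = -16, x = 10


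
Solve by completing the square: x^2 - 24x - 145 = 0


Start: x^2 - 24x - 145 = 0
Move constant: x^2 - 24x = 145
Half of -24 is -12, squared is 144
Add 144 to both sides: x^2 - 24x + 144 = 289
(x - 12)^2 = 289
x - 12 = ±17
x = 12 + 17 = 29 or x = 12 - 17 = -5

x = -5, x = 29


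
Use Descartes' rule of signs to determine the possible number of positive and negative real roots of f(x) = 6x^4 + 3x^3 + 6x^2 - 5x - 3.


Descartes' rule of signs:

For positive roots, count sign changes in f(x) = 6x^4 + 3x^3 + 6x^2 - 5x - 3:
Signs of coefficients: +, +, +, -, -
Number of sign changes: 1
Possible positive real roots: 1

For negative roots, examine f(-x) = 6x^4 - 3x^3 + 6x^2 + 5x - 3:
Signs of coefficients: +, -, +, +, -
Number of sign changes: 3
Possible negative real roots: 3, 1

Positive roots: 1; Negative roots: 3 or 1


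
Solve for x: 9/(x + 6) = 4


Multiply both sides by (x + 6): 9 = 4(x + 6)
Distribute: 9 = 4x + 24
4x = 9 - 24 = -15
x = -15/4

x = -15/4


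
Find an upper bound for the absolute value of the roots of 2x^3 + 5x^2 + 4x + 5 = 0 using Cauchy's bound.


Cauchy's bound: all roots r satisfy |r| <= 1 + max(|a_i/a_n|) for i = 0,...,n-1
where a_n is the leading coefficient.

Coefficients: [2, 5, 4, 5]
Leading coefficient a_n = 2
Ratios |a_i/a_n|: 5/2, 2, 5/2
Maximum ratio: 5/2
Cauchy's bound: |r| <= 1 + 5/2 = 7/2

Upper bound = 7/2


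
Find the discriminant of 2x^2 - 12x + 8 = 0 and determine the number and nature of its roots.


For ax^2 + bx + c = 0, discriminant D = b^2 - 4ac
Here a = 2, b = -12, c = 8
D = (-12)^2 - 4(2)(8) = 144 - 64 = 80

D = 80 > 0 but not a perfect square
The equation has 2 distinct real irrational roots.

Discriminant = 80, 2 distinct real irrational roots


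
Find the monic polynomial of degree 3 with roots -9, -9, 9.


A monic polynomial with roots -9, -9, 9 is:
p(x) = (x + 9)(x + 9)(x - 9)
After multiplying by (x + 9): x + 9
After multiplying by (x + 9): x^2 + 18x + 81
After multiplying by (x - 9): x^3 + 9x^2 - 81x - 729

x^3 + 9x^2 - 81x - 729


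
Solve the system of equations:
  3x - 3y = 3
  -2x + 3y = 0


Using Cramer's rule:
Determinant D = (3)(3) - (-2)(-3) = 9 - 6 = 3
Dx = (3)(3) - (0)(-3) = 9 - 0 = 9
Dy = (3)(0) - (-2)(3) = 0 + 6 = 6
x = Dx/D = 9/3 = 3
y = Dy/D = 6/3 = 2

x = 3, y = 2
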